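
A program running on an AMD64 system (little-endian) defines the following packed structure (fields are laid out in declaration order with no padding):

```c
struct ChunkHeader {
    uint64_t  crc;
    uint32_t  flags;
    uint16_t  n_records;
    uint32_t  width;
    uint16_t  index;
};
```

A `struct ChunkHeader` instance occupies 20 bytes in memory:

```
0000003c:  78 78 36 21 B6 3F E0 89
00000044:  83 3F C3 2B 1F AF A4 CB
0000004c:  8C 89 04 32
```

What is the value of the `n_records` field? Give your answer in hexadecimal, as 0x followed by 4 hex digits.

0xAF1F

`n_records` follows `crc` (8 B), `flags` (4 B), so it starts at offset 8 + 4 = 12 and occupies 2 bytes.
Bytes at offsets 12..13: 1F AF.
Little-endian: lowest address holds the least-significant byte.
Reassemble most-significant byte first: AF 1F → 0xAF1F.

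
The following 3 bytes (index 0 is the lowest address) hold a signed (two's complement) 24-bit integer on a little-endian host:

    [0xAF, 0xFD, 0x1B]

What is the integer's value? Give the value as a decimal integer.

1834415

In little-endian order the low byte comes first in memory.
Reassemble most-significant byte first: 1B FD AF → 0x1BFDAF.
0x1BFDAF = 1834415.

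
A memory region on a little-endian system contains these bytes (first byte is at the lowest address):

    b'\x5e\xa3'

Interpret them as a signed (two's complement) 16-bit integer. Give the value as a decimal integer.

In little-endian order the low byte comes first in memory.
Reassemble most-significant byte first: A3 5E → 0xA35E.
Top bit is set, so as a signed 16-bit value this is 0xA35E − 2^16 = -23714.

-23714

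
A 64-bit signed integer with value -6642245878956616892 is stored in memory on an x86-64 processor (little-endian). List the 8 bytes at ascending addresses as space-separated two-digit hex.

44 13 FD B1 90 00 D2 A3

Two's complement of -6642245878956616892 in 64 bits: 6642245878956616892 = 0x5C2DFF6F4E02ECBC; invert → 0xA3D20090B1FD1343; add 1 → 0xA3D20090B1FD1344.
Split into bytes (most-significant first): A3 D2 00 90 B1 FD 13 44.
In little-endian order the low byte comes first in memory.
So at ascending addresses the bytes are 44 13 FD B1 90 00 D2 A3.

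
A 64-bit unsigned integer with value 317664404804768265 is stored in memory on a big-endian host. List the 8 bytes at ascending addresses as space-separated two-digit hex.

317664404804768265 in hexadecimal, padded to 64 bits, is 0x04689217D62C9209.
Split into bytes (most-significant first): 04 68 92 17 D6 2C 92 09.
Big-endian: lowest address holds the most-significant byte.
So the memory order matches the most-significant-first order: 04 68 92 17 D6 2C 92 09.

04 68 92 17 D6 2C 92 09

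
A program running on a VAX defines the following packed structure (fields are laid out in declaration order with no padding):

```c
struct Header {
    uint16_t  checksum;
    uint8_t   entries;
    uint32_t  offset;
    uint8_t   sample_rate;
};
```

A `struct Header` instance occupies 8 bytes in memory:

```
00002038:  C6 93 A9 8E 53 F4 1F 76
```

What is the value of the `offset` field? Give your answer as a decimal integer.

536105870

`offset` follows `checksum` (2 B), `entries` (1 B), so it starts at offset 2 + 1 = 3 and occupies 4 bytes.
Bytes at offsets 3..6: 8E 53 F4 1F.
Little-endian: lowest address holds the least-significant byte.
Reassemble most-significant byte first: 1F F4 53 8E → 0x1FF4538E.
0x1FF4538E = 536105870.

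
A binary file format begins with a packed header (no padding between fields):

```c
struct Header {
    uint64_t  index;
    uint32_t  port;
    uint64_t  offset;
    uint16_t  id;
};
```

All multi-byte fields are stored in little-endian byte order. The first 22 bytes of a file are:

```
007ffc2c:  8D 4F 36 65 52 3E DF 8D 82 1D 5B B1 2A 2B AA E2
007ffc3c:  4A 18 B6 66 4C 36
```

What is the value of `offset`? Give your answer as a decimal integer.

`offset` follows `index` (8 B), `port` (4 B), so it starts at offset 8 + 4 = 12 and occupies 8 bytes.
Bytes at offsets 12..19: 2A 2B AA E2 4A 18 B6 66.
In little-endian order the low byte comes first in memory.
Reassemble most-significant byte first: 66 B6 18 4A E2 AA 2B 2A → 0x66B6184AE2AA2B2A.
0x66B6184AE2AA2B2A = 7401129747539438378.

7401129747539438378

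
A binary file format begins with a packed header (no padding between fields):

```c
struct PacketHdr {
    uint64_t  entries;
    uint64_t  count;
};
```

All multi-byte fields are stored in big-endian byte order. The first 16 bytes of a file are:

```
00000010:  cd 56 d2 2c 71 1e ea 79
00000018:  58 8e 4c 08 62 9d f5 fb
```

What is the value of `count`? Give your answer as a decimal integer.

6381121320928540155

`count` follows `entries` (8 bytes), so it starts at byte offset 8 and occupies 8 bytes.
Bytes at offsets 8..15: 58 8E 4C 08 62 9D F5 FB.
In big-endian order the high byte comes first in memory.
The bytes are already most-significant first: 0x588E4C08629DF5FB.
0x588E4C08629DF5FB = 6381121320928540155.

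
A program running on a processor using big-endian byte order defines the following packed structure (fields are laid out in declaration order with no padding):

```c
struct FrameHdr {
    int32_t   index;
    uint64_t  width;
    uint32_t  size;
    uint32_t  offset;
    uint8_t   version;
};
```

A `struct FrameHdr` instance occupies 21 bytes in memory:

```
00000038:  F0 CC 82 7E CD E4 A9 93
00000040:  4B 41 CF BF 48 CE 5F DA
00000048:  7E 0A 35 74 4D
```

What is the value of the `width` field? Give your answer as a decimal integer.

14836169522553147327

`width` follows `index` (4 bytes), so it starts at byte offset 4 and occupies 8 bytes.
Bytes at offsets 4..11: CD E4 A9 93 4B 41 CF BF.
In big-endian order the high byte comes first in memory.
The bytes are already most-significant first: 0xCDE4A9934B41CFBF.
0xCDE4A9934B41CFBF = 14836169522553147327.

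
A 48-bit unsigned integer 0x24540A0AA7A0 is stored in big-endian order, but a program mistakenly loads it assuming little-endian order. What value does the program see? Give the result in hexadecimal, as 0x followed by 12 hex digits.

Stored big-endian, the bytes at ascending addresses are 24 54 0A 0A A7 A0.
Read back as little-endian, the first byte is least significant, giving 0xA0A70A0A5424.

0xA0A70A0A5424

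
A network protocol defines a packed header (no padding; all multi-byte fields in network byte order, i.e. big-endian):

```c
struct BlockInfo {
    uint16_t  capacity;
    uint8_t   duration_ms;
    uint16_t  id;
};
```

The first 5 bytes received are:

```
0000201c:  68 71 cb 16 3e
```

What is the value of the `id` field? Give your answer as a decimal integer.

`id` follows `capacity` (2 B), `duration_ms` (1 B), so it starts at offset 2 + 1 = 3 and occupies 2 bytes.
Bytes at offsets 3..4: 16 3E.
Big-endian stores the most-significant byte at the lowest address.
The bytes are already most-significant first: 0x163E.
0x163E = 5694.

5694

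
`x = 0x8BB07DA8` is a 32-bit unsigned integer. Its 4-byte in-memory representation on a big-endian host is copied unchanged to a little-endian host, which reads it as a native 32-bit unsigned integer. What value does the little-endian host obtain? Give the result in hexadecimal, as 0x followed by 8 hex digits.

0xA87DB08B

Stored big-endian, the bytes at ascending addresses are 8B B0 7D A8.
Read back as little-endian, the first byte is least significant, giving 0xA87DB08B.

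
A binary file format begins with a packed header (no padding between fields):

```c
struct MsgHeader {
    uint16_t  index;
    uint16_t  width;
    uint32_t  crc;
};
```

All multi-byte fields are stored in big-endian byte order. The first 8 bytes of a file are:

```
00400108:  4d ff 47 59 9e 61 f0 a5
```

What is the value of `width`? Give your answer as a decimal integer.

18265

`width` follows `index` (2 bytes), so it starts at byte offset 2 and occupies 2 bytes.
Bytes at offsets 2..3: 47 59.
Big-endian: lowest address holds the most-significant byte.
The bytes are already most-significant first: 0x4759.
0x4759 = 18265.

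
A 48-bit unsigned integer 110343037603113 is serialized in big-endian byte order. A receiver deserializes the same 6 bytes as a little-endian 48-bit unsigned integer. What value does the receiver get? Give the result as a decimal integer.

110343037603113 in 48-bit hexadecimal is 0x645B3D8F4D29.
Stored big-endian, the bytes at ascending addresses are 64 5B 3D 8F 4D 29.
Read back as little-endian, the first byte is least significant, giving 0x294D8F3D5B64.
0x294D8F3D5B64 = 45413092383588.

45413092383588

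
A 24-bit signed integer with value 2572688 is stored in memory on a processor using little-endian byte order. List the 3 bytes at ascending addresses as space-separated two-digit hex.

2572688 in hexadecimal, padded to 24 bits, is 0x274190.
Split into bytes (most-significant first): 27 41 90.
In little-endian order the low byte comes first in memory.
So at ascending addresses the bytes are 90 41 27.

90 41 27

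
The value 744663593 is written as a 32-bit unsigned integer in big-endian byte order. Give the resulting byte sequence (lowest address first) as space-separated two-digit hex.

744663593 in hexadecimal, padded to 32 bits, is 0x2C62AA29.
Split into bytes (most-significant first): 2C 62 AA 29.
Big-endian: lowest address holds the most-significant byte.
So the memory order matches the most-significant-first order: 2C 62 AA 29.

2C 62 AA 29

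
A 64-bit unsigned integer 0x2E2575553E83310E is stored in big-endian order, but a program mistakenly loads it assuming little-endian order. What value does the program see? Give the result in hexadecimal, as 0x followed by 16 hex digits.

0x0E31833E5575252E

Stored big-endian, the bytes at ascending addresses are 2E 25 75 55 3E 83 31 0E.
Read back as little-endian, the first byte is least significant, giving 0x0E31833E5575252E.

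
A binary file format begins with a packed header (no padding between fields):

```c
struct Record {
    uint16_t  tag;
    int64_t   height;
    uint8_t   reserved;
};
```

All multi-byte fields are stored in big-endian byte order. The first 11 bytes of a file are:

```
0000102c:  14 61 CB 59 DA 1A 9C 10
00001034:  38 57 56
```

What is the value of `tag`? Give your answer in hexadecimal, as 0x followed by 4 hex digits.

`tag` is the first field, at byte offset 0, occupying 2 bytes.
Bytes at offsets 0..1: 14 61.
In big-endian order the high byte comes first in memory.
The bytes are already most-significant first: 0x1461.

0x1461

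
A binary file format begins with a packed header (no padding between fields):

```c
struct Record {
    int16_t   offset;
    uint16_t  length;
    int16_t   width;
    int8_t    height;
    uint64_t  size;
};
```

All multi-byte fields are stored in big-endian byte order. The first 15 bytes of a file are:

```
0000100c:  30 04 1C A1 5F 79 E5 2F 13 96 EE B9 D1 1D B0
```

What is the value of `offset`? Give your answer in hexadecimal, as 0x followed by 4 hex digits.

`offset` is the first field, at byte offset 0, occupying 2 bytes.
Bytes at offsets 0..1: 30 04.
Big-endian stores the most-significant byte at the lowest address.
The bytes are already most-significant first: 0x3004.

0x3004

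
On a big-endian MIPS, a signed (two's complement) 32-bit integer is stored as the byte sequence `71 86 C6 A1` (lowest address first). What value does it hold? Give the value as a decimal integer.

1904658081

Big-endian: lowest address holds the most-significant byte.
The bytes are already most-significant first: 0x7186C6A1.
0x7186C6A1 = 1904658081.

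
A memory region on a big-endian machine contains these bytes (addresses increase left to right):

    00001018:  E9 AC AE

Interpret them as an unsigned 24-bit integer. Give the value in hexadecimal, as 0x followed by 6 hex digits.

Big-endian: lowest address holds the most-significant byte.
The bytes are already most-significant first: 0xE9ACAE.

0xE9ACAE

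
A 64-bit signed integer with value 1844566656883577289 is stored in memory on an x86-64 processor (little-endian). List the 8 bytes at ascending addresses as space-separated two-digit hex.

1844566656883577289 in hexadecimal, padded to 64 bits, is 0x19993799FC1351C9.
Split into bytes (most-significant first): 19 99 37 99 FC 13 51 C9.
In little-endian order the low byte comes first in memory.
So at ascending addresses the bytes are C9 51 13 FC 99 37 99 19.

C9 51 13 FC 99 37 99 19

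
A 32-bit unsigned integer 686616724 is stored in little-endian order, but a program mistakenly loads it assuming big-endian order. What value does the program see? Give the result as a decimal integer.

2498817064

686616724 in 32-bit hexadecimal is 0x28ECF094.
Stored little-endian, the bytes at ascending addresses are 94 F0 EC 28.
Read back as big-endian, the last byte is least significant, giving 0x94F0EC28.
0x94F0EC28 = 2498817064.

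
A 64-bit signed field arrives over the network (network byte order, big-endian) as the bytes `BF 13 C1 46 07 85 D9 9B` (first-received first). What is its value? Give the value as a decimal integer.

-4678183081389729381

Big-endian stores the most-significant byte at the lowest address.
The bytes are already most-significant first: 0xBF13C1460785D99B.
Top bit is set, so as a signed 64-bit value this is 0xBF13C1460785D99B − 2^64 = -4678183081389729381.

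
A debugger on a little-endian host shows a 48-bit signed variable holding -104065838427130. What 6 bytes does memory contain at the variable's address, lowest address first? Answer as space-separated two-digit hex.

06 D4 AA 48 5A A1

Two's complement of -104065838427130 in 48 bits: 104065838427130 = 0x5EA5B7552BFA; invert → 0xA15A48AAD405; add 1 → 0xA15A48AAD406.
Split into bytes (most-significant first): A1 5A 48 AA D4 06.
In little-endian order the low byte comes first in memory.
So at ascending addresses the bytes are 06 D4 AA 48 5A A1.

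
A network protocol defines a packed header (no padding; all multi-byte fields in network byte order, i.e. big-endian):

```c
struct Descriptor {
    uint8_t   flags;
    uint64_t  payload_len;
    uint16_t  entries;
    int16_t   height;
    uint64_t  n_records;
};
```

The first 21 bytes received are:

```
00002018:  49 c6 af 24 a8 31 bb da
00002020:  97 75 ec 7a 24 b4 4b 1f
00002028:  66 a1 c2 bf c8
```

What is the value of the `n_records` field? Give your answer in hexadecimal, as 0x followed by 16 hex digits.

0xB44B1F66A1C2BFC8

`n_records` follows `flags` (1 B), `payload_len` (8 B), `entries` (2 B), `height` (2 B), so it starts at offset 1 + 8 + 2 + 2 = 13 and occupies 8 bytes.
Bytes at offsets 13..20: B4 4B 1F 66 A1 C2 BF C8.
Big-endian: lowest address holds the most-significant byte.
The bytes are already most-significant first: 0xB44B1F66A1C2BFC8.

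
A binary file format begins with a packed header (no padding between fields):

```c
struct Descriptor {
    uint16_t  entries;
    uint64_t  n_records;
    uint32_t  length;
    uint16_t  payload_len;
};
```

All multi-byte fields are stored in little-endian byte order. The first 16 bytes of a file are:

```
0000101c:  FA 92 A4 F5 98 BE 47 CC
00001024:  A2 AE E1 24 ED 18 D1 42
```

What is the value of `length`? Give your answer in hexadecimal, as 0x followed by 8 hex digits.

`length` follows `entries` (2 B), `n_records` (8 B), so it starts at offset 2 + 8 = 10 and occupies 4 bytes.
Bytes at offsets 10..13: E1 24 ED 18.
In little-endian order the low byte comes first in memory.
Reassemble most-significant byte first: 18 ED 24 E1 → 0x18ED24E1.

0x18ED24E1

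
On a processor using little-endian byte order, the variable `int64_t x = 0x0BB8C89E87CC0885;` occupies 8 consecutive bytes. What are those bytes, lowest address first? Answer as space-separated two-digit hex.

Split into bytes (most-significant first): 0B B8 C8 9E 87 CC 08 85.
Little-endian stores the least-significant byte at the lowest address.
So at ascending addresses the bytes are 85 08 CC 87 9E C8 B8 0B.

85 08 CC 87 9E C8 B8 0B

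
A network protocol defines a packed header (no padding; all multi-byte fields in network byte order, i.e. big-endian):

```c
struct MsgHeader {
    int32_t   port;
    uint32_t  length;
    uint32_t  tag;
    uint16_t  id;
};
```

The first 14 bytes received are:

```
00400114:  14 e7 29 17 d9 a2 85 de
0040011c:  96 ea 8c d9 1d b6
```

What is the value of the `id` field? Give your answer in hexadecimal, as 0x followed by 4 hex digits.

0x1DB6

`id` follows `port` (4 B), `length` (4 B), `tag` (4 B), so it starts at offset 4 + 4 + 4 = 12 and occupies 2 bytes.
Bytes at offsets 12..13: 1D B6.
In big-endian order the high byte comes first in memory.
The bytes are already most-significant first: 0x1DB6.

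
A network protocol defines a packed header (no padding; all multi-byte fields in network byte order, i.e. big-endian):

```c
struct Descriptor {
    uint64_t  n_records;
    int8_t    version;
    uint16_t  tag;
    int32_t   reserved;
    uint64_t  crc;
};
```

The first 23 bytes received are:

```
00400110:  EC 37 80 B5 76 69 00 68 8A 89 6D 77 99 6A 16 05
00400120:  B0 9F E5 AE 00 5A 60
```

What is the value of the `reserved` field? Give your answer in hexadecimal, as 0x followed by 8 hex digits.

`reserved` follows `n_records` (8 B), `version` (1 B), `tag` (2 B), so it starts at offset 8 + 1 + 2 = 11 and occupies 4 bytes.
Bytes at offsets 11..14: 77 99 6A 16.
Big-endian stores the most-significant byte at the lowest address.
The bytes are already most-significant first: 0x77996A16.

0x77996A16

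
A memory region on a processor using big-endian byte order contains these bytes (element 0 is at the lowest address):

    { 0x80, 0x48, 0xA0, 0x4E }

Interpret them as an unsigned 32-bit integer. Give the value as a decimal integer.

Big-endian: lowest address holds the most-significant byte.
The bytes are already most-significant first: 0x8048A04E.
0x8048A04E = 2152243278.

2152243278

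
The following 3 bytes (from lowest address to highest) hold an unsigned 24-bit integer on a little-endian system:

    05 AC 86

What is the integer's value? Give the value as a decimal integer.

Little-endian stores the least-significant byte at the lowest address.
Reassemble most-significant byte first: 86 AC 05 → 0x86AC05.
0x86AC05 = 8825861.

8825861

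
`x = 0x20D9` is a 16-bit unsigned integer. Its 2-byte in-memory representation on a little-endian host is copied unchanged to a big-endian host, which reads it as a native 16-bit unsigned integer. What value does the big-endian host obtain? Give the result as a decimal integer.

Stored little-endian, the bytes at ascending addresses are D9 20.
Read back as big-endian, the last byte is least significant, giving 0xD920.
0xD920 = 55584.

55584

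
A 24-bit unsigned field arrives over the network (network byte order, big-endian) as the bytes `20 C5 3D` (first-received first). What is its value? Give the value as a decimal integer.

In big-endian order the high byte comes first in memory.
The bytes are already most-significant first: 0x20C53D.
0x20C53D = 2147645.

2147645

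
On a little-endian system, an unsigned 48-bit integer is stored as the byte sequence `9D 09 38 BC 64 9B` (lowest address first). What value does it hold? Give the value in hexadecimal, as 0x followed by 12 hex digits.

Little-endian: lowest address holds the least-significant byte.
Reassemble most-significant byte first: 9B 64 BC 38 09 9D → 0x9B64BC38099D.

0x9B64BC38099D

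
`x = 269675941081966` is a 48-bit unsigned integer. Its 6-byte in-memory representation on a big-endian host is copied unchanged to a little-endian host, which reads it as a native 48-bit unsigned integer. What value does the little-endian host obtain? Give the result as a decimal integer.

269675941081966 in 48-bit hexadecimal is 0xF544D2AC336E.
Stored big-endian, the bytes at ascending addresses are F5 44 D2 AC 33 6E.
Read back as little-endian, the first byte is least significant, giving 0x6E33ACD244F5.
0x6E33ACD244F5 = 121168221848821.

121168221848821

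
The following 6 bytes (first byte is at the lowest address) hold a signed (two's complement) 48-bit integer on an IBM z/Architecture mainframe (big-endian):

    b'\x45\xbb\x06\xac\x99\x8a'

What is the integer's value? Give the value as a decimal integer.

In big-endian order the high byte comes first in memory.
The bytes are already most-significant first: 0x45BB06AC998A.
0x45BB06AC998A = 76669573175690.

76669573175690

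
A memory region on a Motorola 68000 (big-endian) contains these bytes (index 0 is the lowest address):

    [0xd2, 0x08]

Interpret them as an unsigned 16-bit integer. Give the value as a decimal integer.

53768

Big-endian stores the most-significant byte at the lowest address.
The bytes are already most-significant first: 0xD208.
0xD208 = 53768.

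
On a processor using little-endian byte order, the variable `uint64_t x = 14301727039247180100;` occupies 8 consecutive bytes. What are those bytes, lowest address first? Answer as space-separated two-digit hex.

14301727039247180100 in hexadecimal, padded to 64 bits, is 0xC679F0F7E8ED6144.
Split into bytes (most-significant first): C6 79 F0 F7 E8 ED 61 44.
In little-endian order the low byte comes first in memory.
So at ascending addresses the bytes are 44 61 ED E8 F7 F0 79 C6.

44 61 ED E8 F7 F0 79 C6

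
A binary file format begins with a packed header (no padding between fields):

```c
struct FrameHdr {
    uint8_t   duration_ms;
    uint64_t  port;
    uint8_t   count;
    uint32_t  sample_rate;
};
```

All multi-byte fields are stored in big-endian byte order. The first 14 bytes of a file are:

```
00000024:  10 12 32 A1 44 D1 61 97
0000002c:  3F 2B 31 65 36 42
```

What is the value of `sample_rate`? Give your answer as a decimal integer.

`sample_rate` follows `duration_ms` (1 B), `port` (8 B), `count` (1 B), so it starts at offset 1 + 8 + 1 = 10 and occupies 4 bytes.
Bytes at offsets 10..13: 31 65 36 42.
In big-endian order the high byte comes first in memory.
The bytes are already most-significant first: 0x31653642.
0x31653642 = 828716610.

828716610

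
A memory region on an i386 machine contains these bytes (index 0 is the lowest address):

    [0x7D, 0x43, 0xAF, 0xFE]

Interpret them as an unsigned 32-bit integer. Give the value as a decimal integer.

4272898941

Little-endian: lowest address holds the least-significant byte.
Reassemble most-significant byte first: FE AF 43 7D → 0xFEAF437D.
0xFEAF437D = 4272898941.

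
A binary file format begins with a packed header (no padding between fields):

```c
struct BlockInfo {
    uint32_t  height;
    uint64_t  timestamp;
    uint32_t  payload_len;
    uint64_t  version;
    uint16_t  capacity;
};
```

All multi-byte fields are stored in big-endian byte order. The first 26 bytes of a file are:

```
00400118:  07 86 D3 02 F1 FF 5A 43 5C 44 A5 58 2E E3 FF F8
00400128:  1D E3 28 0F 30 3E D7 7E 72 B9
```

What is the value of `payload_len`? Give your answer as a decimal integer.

`payload_len` follows `height` (4 B), `timestamp` (8 B), so it starts at offset 4 + 8 = 12 and occupies 4 bytes.
Bytes at offsets 12..15: 2E E3 FF F8.
In big-endian order the high byte comes first in memory.
The bytes are already most-significant first: 0x2EE3FFF8.
0x2EE3FFF8 = 786694136.

786694136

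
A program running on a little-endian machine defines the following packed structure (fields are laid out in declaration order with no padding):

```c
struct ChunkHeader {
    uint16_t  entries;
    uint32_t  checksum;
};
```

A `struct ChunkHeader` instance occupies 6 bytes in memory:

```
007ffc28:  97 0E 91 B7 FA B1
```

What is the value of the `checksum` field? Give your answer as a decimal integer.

`checksum` follows `entries` (2 bytes), so it starts at byte offset 2 and occupies 4 bytes.
Bytes at offsets 2..5: 91 B7 FA B1.
In little-endian order the low byte comes first in memory.
Reassemble most-significant byte first: B1 FA B7 91 → 0xB1FAB791.
0xB1FAB791 = 2985998225.

2985998225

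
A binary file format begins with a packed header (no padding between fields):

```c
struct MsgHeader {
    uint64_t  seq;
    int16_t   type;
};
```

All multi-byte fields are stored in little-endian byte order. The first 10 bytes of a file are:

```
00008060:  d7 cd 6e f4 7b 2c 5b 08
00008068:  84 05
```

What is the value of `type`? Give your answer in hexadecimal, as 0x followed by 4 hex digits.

0x0584

`type` follows `seq` (8 bytes), so it starts at byte offset 8 and occupies 2 bytes.
Bytes at offsets 8..9: 84 05.
In little-endian order the low byte comes first in memory.
Reassemble most-significant byte first: 05 84 → 0x0584.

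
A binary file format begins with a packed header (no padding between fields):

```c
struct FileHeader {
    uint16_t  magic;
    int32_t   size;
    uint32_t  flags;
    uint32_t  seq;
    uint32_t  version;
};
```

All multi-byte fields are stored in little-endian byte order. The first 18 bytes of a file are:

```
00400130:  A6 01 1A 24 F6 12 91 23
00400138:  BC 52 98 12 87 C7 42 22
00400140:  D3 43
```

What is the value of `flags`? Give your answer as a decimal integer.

1388061585

`flags` follows `magic` (2 B), `size` (4 B), so it starts at offset 2 + 4 = 6 and occupies 4 bytes.
Bytes at offsets 6..9: 91 23 BC 52.
In little-endian order the low byte comes first in memory.
Reassemble most-significant byte first: 52 BC 23 91 → 0x52BC2391.
0x52BC2391 = 1388061585.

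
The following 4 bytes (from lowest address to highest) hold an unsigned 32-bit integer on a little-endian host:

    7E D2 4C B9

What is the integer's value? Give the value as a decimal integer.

Little-endian stores the least-significant byte at the lowest address.
Reassemble most-significant byte first: B9 4C D2 7E → 0xB94CD27E.
0xB94CD27E = 3108819582.

3108819582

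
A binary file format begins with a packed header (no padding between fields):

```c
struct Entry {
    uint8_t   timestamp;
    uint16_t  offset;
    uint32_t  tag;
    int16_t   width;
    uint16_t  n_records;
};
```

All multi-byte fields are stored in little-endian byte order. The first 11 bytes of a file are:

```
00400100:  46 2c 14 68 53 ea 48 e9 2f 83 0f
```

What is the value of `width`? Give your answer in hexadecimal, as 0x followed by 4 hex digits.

0x2FE9

`width` follows `timestamp` (1 B), `offset` (2 B), `tag` (4 B), so it starts at offset 1 + 2 + 4 = 7 and occupies 2 bytes.
Bytes at offsets 7..8: E9 2F.
In little-endian order the low byte comes first in memory.
Reassemble most-significant byte first: 2F E9 → 0x2FE9.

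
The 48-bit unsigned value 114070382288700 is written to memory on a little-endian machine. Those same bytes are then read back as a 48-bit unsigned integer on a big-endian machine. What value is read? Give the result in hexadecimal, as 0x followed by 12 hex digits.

0x3C9F9D14BF67

114070382288700 in 48-bit hexadecimal is 0x67BF149D9F3C.
Stored little-endian, the bytes at ascending addresses are 3C 9F 9D 14 BF 67.
Read back as big-endian, the last byte is least significant, giving 0x3C9F9D14BF67.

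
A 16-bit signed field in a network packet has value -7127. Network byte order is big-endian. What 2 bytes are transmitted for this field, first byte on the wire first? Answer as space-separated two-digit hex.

E4 29

Two's complement of -7127 in 16 bits: 7127 = 0x1BD7; invert → 0xE428; add 1 → 0xE429.
Split into bytes (most-significant first): E4 29.
Big-endian stores the most-significant byte at the lowest address.
So the memory order matches the most-significant-first order: E4 29.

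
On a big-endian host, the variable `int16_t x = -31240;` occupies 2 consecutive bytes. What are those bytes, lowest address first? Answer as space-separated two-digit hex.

85 F8

Two's complement of -31240 in 16 bits: 31240 = 0x7A08; invert → 0x85F7; add 1 → 0x85F8.
Split into bytes (most-significant first): 85 F8.
In big-endian order the high byte comes first in memory.
So the memory order matches the most-significant-first order: 85 F8.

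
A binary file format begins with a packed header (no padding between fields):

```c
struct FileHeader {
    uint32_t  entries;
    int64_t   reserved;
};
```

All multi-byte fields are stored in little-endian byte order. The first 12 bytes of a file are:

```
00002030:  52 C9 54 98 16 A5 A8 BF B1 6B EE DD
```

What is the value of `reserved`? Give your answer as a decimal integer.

-2454906335701457642

`reserved` follows `entries` (4 bytes), so it starts at byte offset 4 and occupies 8 bytes.
Bytes at offsets 4..11: 16 A5 A8 BF B1 6B EE DD.
Little-endian: lowest address holds the least-significant byte.
Reassemble most-significant byte first: DD EE 6B B1 BF A8 A5 16 → 0xDDEE6BB1BFA8A516.
Top bit is set, so as a signed 64-bit value this is 0xDDEE6BB1BFA8A516 − 2^64 = -2454906335701457642.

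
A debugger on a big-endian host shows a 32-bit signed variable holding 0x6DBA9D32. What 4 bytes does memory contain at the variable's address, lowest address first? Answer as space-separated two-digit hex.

Split into bytes (most-significant first): 6D BA 9D 32.
Big-endian: lowest address holds the most-significant byte.
So the memory order matches the most-significant-first order: 6D BA 9D 32.

6D BA 9D 32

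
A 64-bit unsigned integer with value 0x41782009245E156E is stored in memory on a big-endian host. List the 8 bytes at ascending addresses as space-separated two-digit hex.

41 78 20 09 24 5E 15 6E

Split into bytes (most-significant first): 41 78 20 09 24 5E 15 6E.
In big-endian order the high byte comes first in memory.
So the memory order matches the most-significant-first order: 41 78 20 09 24 5E 15 6E.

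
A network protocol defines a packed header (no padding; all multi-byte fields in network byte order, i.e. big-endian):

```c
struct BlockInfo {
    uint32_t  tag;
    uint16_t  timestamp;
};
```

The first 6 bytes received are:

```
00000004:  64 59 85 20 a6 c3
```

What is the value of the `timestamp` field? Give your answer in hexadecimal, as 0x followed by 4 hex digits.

`timestamp` follows `tag` (4 bytes), so it starts at byte offset 4 and occupies 2 bytes.
Bytes at offsets 4..5: A6 C3.
Big-endian stores the most-significant byte at the lowest address.
The bytes are already most-significant first: 0xA6C3.

0xA6C3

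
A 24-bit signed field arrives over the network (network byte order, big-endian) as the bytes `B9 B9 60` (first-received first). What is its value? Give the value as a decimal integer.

Big-endian stores the most-significant byte at the lowest address.
The bytes are already most-significant first: 0xB9B960.
Top bit is set, so as a signed 24-bit value this is 0xB9B960 − 2^24 = -4605600.

-4605600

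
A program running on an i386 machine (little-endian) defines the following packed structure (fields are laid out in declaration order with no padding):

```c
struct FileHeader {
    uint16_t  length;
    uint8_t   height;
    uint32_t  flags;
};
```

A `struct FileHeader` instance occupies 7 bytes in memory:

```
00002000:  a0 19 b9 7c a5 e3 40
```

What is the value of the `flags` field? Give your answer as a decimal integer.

`flags` follows `length` (2 B), `height` (1 B), so it starts at offset 2 + 1 = 3 and occupies 4 bytes.
Bytes at offsets 3..6: 7C A5 E3 40.
In little-endian order the low byte comes first in memory.
Reassemble most-significant byte first: 40 E3 A5 7C → 0x40E3A57C.
0x40E3A57C = 1088660860.

1088660860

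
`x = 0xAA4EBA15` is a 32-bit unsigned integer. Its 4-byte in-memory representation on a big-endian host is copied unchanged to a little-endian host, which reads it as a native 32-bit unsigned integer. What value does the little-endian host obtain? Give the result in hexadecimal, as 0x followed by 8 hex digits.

Stored big-endian, the bytes at ascending addresses are AA 4E BA 15.
Read back as little-endian, the first byte is least significant, giving 0x15BA4EAA.

0x15BA4EAA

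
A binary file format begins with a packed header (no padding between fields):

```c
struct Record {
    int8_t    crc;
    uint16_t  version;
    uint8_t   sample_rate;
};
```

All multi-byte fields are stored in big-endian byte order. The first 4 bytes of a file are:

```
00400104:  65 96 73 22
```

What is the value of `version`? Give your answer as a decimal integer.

`version` follows `crc` (1 byte), so it starts at byte offset 1 and occupies 2 bytes.
Bytes at offsets 1..2: 96 73.
Big-endian: lowest address holds the most-significant byte.
The bytes are already most-significant first: 0x9673.
0x9673 = 38515.

38515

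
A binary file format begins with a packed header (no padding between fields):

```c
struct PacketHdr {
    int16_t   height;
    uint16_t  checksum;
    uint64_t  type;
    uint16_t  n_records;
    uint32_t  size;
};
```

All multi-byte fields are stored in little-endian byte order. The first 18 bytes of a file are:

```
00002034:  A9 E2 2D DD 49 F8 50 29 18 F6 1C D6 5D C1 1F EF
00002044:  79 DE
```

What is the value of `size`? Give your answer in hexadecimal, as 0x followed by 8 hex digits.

0xDE79EF1F

`size` follows `height` (2 B), `checksum` (2 B), `type` (8 B), `n_records` (2 B), so it starts at offset 2 + 2 + 8 + 2 = 14 and occupies 4 bytes.
Bytes at offsets 14..17: 1F EF 79 DE.
Little-endian: lowest address holds the least-significant byte.
Reassemble most-significant byte first: DE 79 EF 1F → 0xDE79EF1F.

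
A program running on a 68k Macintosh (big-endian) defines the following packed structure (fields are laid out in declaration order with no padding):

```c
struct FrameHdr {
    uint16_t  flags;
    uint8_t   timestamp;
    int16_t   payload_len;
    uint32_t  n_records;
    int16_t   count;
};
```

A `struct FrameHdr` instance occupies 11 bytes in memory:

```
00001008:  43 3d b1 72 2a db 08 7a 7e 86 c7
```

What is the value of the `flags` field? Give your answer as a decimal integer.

`flags` is the first field, at byte offset 0, occupying 2 bytes.
Bytes at offsets 0..1: 43 3D.
Big-endian: lowest address holds the most-significant byte.
The bytes are already most-significant first: 0x433D.
0x433D = 17213.

17213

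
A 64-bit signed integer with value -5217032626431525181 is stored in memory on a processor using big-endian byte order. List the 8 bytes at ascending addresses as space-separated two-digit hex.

Two's complement of -5217032626431525181 in 64 bits: 5217032626431525181 = 0x48669F886013013D; invert → 0xB79960779FECFEC2; add 1 → 0xB79960779FECFEC3.
Split into bytes (most-significant first): B7 99 60 77 9F EC FE C3.
Big-endian stores the most-significant byte at the lowest address.
So the memory order matches the most-significant-first order: B7 99 60 77 9F EC FE C3.

B7 99 60 77 9F EC FE C3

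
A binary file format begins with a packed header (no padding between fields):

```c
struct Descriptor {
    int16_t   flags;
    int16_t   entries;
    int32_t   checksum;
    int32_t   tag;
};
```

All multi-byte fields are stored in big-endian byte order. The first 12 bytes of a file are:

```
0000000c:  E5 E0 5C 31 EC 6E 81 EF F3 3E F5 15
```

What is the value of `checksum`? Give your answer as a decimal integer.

-328302097

`checksum` follows `flags` (2 B), `entries` (2 B), so it starts at offset 2 + 2 = 4 and occupies 4 bytes.
Bytes at offsets 4..7: EC 6E 81 EF.
In big-endian order the high byte comes first in memory.
The bytes are already most-significant first: 0xEC6E81EF.
Top bit is set, so as a signed 32-bit value this is 0xEC6E81EF − 2^32 = -328302097.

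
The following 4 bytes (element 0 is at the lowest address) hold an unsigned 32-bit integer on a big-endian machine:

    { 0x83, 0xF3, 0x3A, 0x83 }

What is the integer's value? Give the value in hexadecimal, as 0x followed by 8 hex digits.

Big-endian stores the most-significant byte at the lowest address.
The bytes are already most-significant first: 0x83F33A83.

0x83F33A83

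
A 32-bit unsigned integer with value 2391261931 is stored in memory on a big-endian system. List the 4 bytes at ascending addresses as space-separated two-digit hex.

2391261931 in hexadecimal, padded to 32 bits, is 0x8E87C2EB.
Split into bytes (most-significant first): 8E 87 C2 EB.
In big-endian order the high byte comes first in memory.
So the memory order matches the most-significant-first order: 8E 87 C2 EB.

8E 87 C2 EB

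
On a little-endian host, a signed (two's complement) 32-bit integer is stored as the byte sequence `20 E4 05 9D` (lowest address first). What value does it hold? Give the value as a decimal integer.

Little-endian stores the least-significant byte at the lowest address.
Reassemble most-significant byte first: 9D 05 E4 20 → 0x9D05E420.
Top bit is set, so as a signed 32-bit value this is 0x9D05E420 − 2^32 = -1660558304.

-1660558304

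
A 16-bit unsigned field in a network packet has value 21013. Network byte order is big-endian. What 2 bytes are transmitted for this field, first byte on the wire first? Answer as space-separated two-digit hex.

21013 in hexadecimal, padded to 16 bits, is 0x5215.
Split into bytes (most-significant first): 52 15.
Big-endian stores the most-significant byte at the lowest address.
So the memory order matches the most-significant-first order: 52 15.

52 15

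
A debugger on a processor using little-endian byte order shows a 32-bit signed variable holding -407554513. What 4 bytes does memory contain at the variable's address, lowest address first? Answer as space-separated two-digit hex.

2F 36 B5 E7

Two's complement of -407554513 in 32 bits: 407554513 = 0x184AC9D1; invert → 0xE7B5362E; add 1 → 0xE7B5362F.
Split into bytes (most-significant first): E7 B5 36 2F.
In little-endian order the low byte comes first in memory.
So at ascending addresses the bytes are 2F 36 B5 E7.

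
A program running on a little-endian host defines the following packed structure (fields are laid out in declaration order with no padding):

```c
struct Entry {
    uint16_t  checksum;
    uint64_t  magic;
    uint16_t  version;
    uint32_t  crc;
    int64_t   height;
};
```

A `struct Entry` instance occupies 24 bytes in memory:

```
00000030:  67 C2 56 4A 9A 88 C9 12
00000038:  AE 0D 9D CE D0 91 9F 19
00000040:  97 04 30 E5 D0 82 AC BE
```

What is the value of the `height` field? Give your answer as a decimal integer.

-4707243676799073129

`height` follows `checksum` (2 B), `magic` (8 B), `version` (2 B), `crc` (4 B), so it starts at offset 2 + 8 + 2 + 4 = 16 and occupies 8 bytes.
Bytes at offsets 16..23: 97 04 30 E5 D0 82 AC BE.
Little-endian: lowest address holds the least-significant byte.
Reassemble most-significant byte first: BE AC 82 D0 E5 30 04 97 → 0xBEAC82D0E5300497.
Top bit is set, so as a signed 64-bit value this is 0xBEAC82D0E5300497 − 2^64 = -4707243676799073129.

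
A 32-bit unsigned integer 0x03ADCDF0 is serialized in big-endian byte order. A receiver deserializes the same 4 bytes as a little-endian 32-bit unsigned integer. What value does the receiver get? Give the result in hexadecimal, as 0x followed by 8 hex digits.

Stored big-endian, the bytes at ascending addresses are 03 AD CD F0.
Read back as little-endian, the first byte is least significant, giving 0xF0CDAD03.

0xF0CDAD03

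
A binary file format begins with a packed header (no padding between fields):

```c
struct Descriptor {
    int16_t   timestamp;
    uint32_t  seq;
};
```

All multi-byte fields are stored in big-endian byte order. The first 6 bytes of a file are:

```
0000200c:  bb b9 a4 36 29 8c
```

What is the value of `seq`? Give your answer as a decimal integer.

2755013004

`seq` follows `timestamp` (2 bytes), so it starts at byte offset 2 and occupies 4 bytes.
Bytes at offsets 2..5: A4 36 29 8C.
Big-endian stores the most-significant byte at the lowest address.
The bytes are already most-significant first: 0xA436298C.
0xA436298C = 2755013004.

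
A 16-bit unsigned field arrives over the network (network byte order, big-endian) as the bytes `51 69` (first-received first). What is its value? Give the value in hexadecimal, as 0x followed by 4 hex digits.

Big-endian: lowest address holds the most-significant byte.
The bytes are already most-significant first: 0x5169.

0x5169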